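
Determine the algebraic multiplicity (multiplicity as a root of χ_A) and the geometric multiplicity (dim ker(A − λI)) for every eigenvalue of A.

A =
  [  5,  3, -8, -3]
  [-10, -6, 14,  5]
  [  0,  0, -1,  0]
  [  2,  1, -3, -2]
λ = -1: alg = 4, geom = 2

Step 1 — factor the characteristic polynomial to read off the algebraic multiplicities:
  χ_A(x) = (x + 1)^4

Step 2 — compute geometric multiplicities via the rank-nullity identity g(λ) = n − rank(A − λI):
  rank(A − (-1)·I) = 2, so dim ker(A − (-1)·I) = n − 2 = 2

Summary:
  λ = -1: algebraic multiplicity = 4, geometric multiplicity = 2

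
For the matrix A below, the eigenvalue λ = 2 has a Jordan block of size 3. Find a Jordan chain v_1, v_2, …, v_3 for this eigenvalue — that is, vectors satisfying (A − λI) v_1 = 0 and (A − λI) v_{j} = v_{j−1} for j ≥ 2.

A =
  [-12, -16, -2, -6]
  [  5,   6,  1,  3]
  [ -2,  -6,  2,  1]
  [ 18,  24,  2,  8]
A Jordan chain for λ = 2 of length 3:
v_1 = (-4, 2, 0, 4)ᵀ
v_2 = (-12, 6, 2, 12)ᵀ
v_3 = (2, -1, 0, 0)ᵀ

Let N = A − (2)·I. We want v_3 with N^3 v_3 = 0 but N^2 v_3 ≠ 0; then v_{j-1} := N · v_j for j = 3, …, 2.

Pick v_3 = (2, -1, 0, 0)ᵀ.
Then v_2 = N · v_3 = (-12, 6, 2, 12)ᵀ.
Then v_1 = N · v_2 = (-4, 2, 0, 4)ᵀ.

Sanity check: (A − (2)·I) v_1 = (0, 0, 0, 0)ᵀ = 0. ✓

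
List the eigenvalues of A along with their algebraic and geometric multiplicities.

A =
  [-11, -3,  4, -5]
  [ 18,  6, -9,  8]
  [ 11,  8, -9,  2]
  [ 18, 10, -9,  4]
λ = -4: alg = 2, geom = 1; λ = -1: alg = 2, geom = 1

Step 1 — factor the characteristic polynomial to read off the algebraic multiplicities:
  χ_A(x) = (x + 1)^2*(x + 4)^2

Step 2 — compute geometric multiplicities via the rank-nullity identity g(λ) = n − rank(A − λI):
  rank(A − (-4)·I) = 3, so dim ker(A − (-4)·I) = n − 3 = 1
  rank(A − (-1)·I) = 3, so dim ker(A − (-1)·I) = n − 3 = 1

Summary:
  λ = -4: algebraic multiplicity = 2, geometric multiplicity = 1
  λ = -1: algebraic multiplicity = 2, geometric multiplicity = 1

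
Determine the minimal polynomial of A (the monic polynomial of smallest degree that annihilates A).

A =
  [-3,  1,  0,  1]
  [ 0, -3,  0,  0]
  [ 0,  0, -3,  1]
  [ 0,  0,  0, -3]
x^2 + 6*x + 9

The characteristic polynomial is χ_A(x) = (x + 3)^4, so the eigenvalues are known. The minimal polynomial is
  m_A(x) = Π_λ (x − λ)^{k_λ}
where k_λ is the size of the *largest* Jordan block for λ (equivalently, the smallest k with (A − λI)^k v = 0 for every generalised eigenvector v of λ).

  λ = -3: largest Jordan block has size 2, contributing (x + 3)^2

So m_A(x) = (x + 3)^2 = x^2 + 6*x + 9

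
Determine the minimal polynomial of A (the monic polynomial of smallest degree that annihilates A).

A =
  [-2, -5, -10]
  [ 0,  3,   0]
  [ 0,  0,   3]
x^2 - x - 6

The characteristic polynomial is χ_A(x) = (x - 3)^2*(x + 2), so the eigenvalues are known. The minimal polynomial is
  m_A(x) = Π_λ (x − λ)^{k_λ}
where k_λ is the size of the *largest* Jordan block for λ (equivalently, the smallest k with (A − λI)^k v = 0 for every generalised eigenvector v of λ).

  λ = -2: largest Jordan block has size 1, contributing (x + 2)
  λ = 3: largest Jordan block has size 1, contributing (x − 3)

So m_A(x) = (x - 3)*(x + 2) = x^2 - x - 6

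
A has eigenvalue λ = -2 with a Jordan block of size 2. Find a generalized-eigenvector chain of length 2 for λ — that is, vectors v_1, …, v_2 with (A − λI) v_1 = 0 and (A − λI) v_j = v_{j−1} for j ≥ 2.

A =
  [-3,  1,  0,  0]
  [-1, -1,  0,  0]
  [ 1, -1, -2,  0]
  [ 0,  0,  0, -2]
A Jordan chain for λ = -2 of length 2:
v_1 = (-1, -1, 1, 0)ᵀ
v_2 = (1, 0, 0, 0)ᵀ

Let N = A − (-2)·I. We want v_2 with N^2 v_2 = 0 but N^1 v_2 ≠ 0; then v_{j-1} := N · v_j for j = 2, …, 2.

Pick v_2 = (1, 0, 0, 0)ᵀ.
Then v_1 = N · v_2 = (-1, -1, 1, 0)ᵀ.

Sanity check: (A − (-2)·I) v_1 = (0, 0, 0, 0)ᵀ = 0. ✓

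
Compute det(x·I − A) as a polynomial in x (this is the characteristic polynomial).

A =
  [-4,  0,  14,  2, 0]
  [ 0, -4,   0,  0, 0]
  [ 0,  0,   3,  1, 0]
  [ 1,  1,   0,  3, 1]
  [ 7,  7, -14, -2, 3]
x^5 - x^4 - 29*x^3 + 45*x^2 + 216*x - 432

Expanding det(x·I − A) (e.g. by cofactor expansion or by noting that A is similar to its Jordan form J, which has the same characteristic polynomial as A) gives
  χ_A(x) = x^5 - x^4 - 29*x^3 + 45*x^2 + 216*x - 432
which factors as (x - 3)^3*(x + 4)^2. The eigenvalues (with algebraic multiplicities) are λ = -4 with multiplicity 2, λ = 3 with multiplicity 3.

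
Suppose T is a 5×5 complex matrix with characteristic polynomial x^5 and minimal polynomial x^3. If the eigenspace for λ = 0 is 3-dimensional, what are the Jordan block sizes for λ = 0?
Block sizes for λ = 0: [3, 1, 1]

Step 1 — from the characteristic polynomial, algebraic multiplicity of λ = 0 is 5. From dim ker(T − (0)·I) = 3, there are exactly 3 Jordan blocks for λ = 0.
Step 2 — from the minimal polynomial, the factor (x − 0)^3 tells us the largest block for λ = 0 has size 3.
Step 3 — with total size 5, 3 blocks, and largest block 3, the block sizes (in nonincreasing order) are [3, 1, 1].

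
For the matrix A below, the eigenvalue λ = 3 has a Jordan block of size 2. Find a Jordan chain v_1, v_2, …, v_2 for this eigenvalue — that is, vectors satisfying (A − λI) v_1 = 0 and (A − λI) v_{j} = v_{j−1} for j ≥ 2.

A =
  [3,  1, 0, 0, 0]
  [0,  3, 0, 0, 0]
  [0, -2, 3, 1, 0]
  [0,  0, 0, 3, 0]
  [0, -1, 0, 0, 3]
A Jordan chain for λ = 3 of length 2:
v_1 = (1, 0, -2, 0, -1)ᵀ
v_2 = (0, 1, 0, 0, 0)ᵀ

Let N = A − (3)·I. We want v_2 with N^2 v_2 = 0 but N^1 v_2 ≠ 0; then v_{j-1} := N · v_j for j = 2, …, 2.

Pick v_2 = (0, 1, 0, 0, 0)ᵀ.
Then v_1 = N · v_2 = (1, 0, -2, 0, -1)ᵀ.

Sanity check: (A − (3)·I) v_1 = (0, 0, 0, 0, 0)ᵀ = 0. ✓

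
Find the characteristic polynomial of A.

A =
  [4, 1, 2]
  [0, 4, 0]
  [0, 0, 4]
x^3 - 12*x^2 + 48*x - 64

Expanding det(x·I − A) (e.g. by cofactor expansion or by noting that A is similar to its Jordan form J, which has the same characteristic polynomial as A) gives
  χ_A(x) = x^3 - 12*x^2 + 48*x - 64
which factors as (x - 4)^3. The eigenvalues (with algebraic multiplicities) are λ = 4 with multiplicity 3.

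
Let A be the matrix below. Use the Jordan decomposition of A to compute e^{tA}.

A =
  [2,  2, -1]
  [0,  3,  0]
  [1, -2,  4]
e^{tA} =
  [-t*exp(3*t) + exp(3*t), 2*t*exp(3*t), -t*exp(3*t)]
  [0, exp(3*t), 0]
  [t*exp(3*t), -2*t*exp(3*t), t*exp(3*t) + exp(3*t)]

Strategy: write A = P · J · P⁻¹ where J is a Jordan canonical form, so e^{tA} = P · e^{tJ} · P⁻¹, and e^{tJ} can be computed block-by-block.

A has Jordan form
J =
  [3, 1, 0]
  [0, 3, 0]
  [0, 0, 3]
(up to reordering of blocks).

Per-block formulas:
  For a 2×2 Jordan block J_2(3): exp(t · J_2(3)) = e^(3t)·(I + t·N), where N is the 2×2 nilpotent shift.
  For a 1×1 block at λ = 3: exp(t · [3]) = [e^(3t)].

After assembling e^{tJ} and conjugating by P, we get:

e^{tA} =
  [-t*exp(3*t) + exp(3*t), 2*t*exp(3*t), -t*exp(3*t)]
  [0, exp(3*t), 0]
  [t*exp(3*t), -2*t*exp(3*t), t*exp(3*t) + exp(3*t)]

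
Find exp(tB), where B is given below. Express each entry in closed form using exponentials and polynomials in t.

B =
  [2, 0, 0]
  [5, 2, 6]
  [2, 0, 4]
e^{tB} =
  [exp(2*t), 0, 0]
  [-t*exp(2*t) + 3*exp(4*t) - 3*exp(2*t), exp(2*t), 3*exp(4*t) - 3*exp(2*t)]
  [exp(4*t) - exp(2*t), 0, exp(4*t)]

Strategy: write B = P · J · P⁻¹ where J is a Jordan canonical form, so e^{tB} = P · e^{tJ} · P⁻¹, and e^{tJ} can be computed block-by-block.

B has Jordan form
J =
  [2, 1, 0]
  [0, 2, 0]
  [0, 0, 4]
(up to reordering of blocks).

Per-block formulas:
  For a 2×2 Jordan block J_2(2): exp(t · J_2(2)) = e^(2t)·(I + t·N), where N is the 2×2 nilpotent shift.
  For a 1×1 block at λ = 4: exp(t · [4]) = [e^(4t)].

After assembling e^{tJ} and conjugating by P, we get:

e^{tB} =
  [exp(2*t), 0, 0]
  [-t*exp(2*t) + 3*exp(4*t) - 3*exp(2*t), exp(2*t), 3*exp(4*t) - 3*exp(2*t)]
  [exp(4*t) - exp(2*t), 0, exp(4*t)]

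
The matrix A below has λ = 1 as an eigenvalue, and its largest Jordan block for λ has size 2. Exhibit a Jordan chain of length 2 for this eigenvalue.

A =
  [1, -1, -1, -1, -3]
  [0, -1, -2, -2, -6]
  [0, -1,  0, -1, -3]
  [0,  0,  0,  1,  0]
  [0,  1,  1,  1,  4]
A Jordan chain for λ = 1 of length 2:
v_1 = (-1, -2, -1, 0, 1)ᵀ
v_2 = (0, 1, 0, 0, 0)ᵀ

Let N = A − (1)·I. We want v_2 with N^2 v_2 = 0 but N^1 v_2 ≠ 0; then v_{j-1} := N · v_j for j = 2, …, 2.

Pick v_2 = (0, 1, 0, 0, 0)ᵀ.
Then v_1 = N · v_2 = (-1, -2, -1, 0, 1)ᵀ.

Sanity check: (A − (1)·I) v_1 = (0, 0, 0, 0, 0)ᵀ = 0. ✓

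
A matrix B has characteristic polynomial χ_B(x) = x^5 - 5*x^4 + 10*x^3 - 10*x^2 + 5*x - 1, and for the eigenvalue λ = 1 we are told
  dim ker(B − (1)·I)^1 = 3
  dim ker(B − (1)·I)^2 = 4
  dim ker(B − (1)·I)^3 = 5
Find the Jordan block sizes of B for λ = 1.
Block sizes for λ = 1: [3, 1, 1]

From the dimensions of kernels of powers, the number of Jordan blocks of size at least j is d_j − d_{j−1} where d_j = dim ker(N^j) (with d_0 = 0). Computing the differences gives [3, 1, 1].
The number of blocks of size exactly k is (#blocks of size ≥ k) − (#blocks of size ≥ k + 1), so the partition is: 2 block(s) of size 1, 1 block(s) of size 3.
In nonincreasing order the block sizes are [3, 1, 1].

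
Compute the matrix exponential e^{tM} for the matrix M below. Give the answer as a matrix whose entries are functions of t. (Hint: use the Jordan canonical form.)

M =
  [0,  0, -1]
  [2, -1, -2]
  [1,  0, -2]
e^{tM} =
  [t*exp(-t) + exp(-t), 0, -t*exp(-t)]
  [2*t*exp(-t), exp(-t), -2*t*exp(-t)]
  [t*exp(-t), 0, -t*exp(-t) + exp(-t)]

Strategy: write M = P · J · P⁻¹ where J is a Jordan canonical form, so e^{tM} = P · e^{tJ} · P⁻¹, and e^{tJ} can be computed block-by-block.

M has Jordan form
J =
  [-1,  1,  0]
  [ 0, -1,  0]
  [ 0,  0, -1]
(up to reordering of blocks).

Per-block formulas:
  For a 2×2 Jordan block J_2(-1): exp(t · J_2(-1)) = e^(-1t)·(I + t·N), where N is the 2×2 nilpotent shift.
  For a 1×1 block at λ = -1: exp(t · [-1]) = [e^(-1t)].

After assembling e^{tJ} and conjugating by P, we get:

e^{tM} =
  [t*exp(-t) + exp(-t), 0, -t*exp(-t)]
  [2*t*exp(-t), exp(-t), -2*t*exp(-t)]
  [t*exp(-t), 0, -t*exp(-t) + exp(-t)]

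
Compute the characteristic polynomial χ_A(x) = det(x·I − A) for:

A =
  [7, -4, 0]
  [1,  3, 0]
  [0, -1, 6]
x^3 - 16*x^2 + 85*x - 150

Expanding det(x·I − A) (e.g. by cofactor expansion or by noting that A is similar to its Jordan form J, which has the same characteristic polynomial as A) gives
  χ_A(x) = x^3 - 16*x^2 + 85*x - 150
which factors as (x - 6)*(x - 5)^2. The eigenvalues (with algebraic multiplicities) are λ = 5 with multiplicity 2, λ = 6 with multiplicity 1.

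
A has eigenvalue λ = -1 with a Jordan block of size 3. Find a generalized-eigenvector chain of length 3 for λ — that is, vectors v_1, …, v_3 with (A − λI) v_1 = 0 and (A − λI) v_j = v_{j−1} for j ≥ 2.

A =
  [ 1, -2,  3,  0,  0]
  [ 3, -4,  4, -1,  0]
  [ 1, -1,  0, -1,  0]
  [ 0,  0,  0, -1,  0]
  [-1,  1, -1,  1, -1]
A Jordan chain for λ = -1 of length 3:
v_1 = (1, 1, 0, 0, 0)ᵀ
v_2 = (2, 3, 1, 0, -1)ᵀ
v_3 = (1, 0, 0, 0, 0)ᵀ

Let N = A − (-1)·I. We want v_3 with N^3 v_3 = 0 but N^2 v_3 ≠ 0; then v_{j-1} := N · v_j for j = 3, …, 2.

Pick v_3 = (1, 0, 0, 0, 0)ᵀ.
Then v_2 = N · v_3 = (2, 3, 1, 0, -1)ᵀ.
Then v_1 = N · v_2 = (1, 1, 0, 0, 0)ᵀ.

Sanity check: (A − (-1)·I) v_1 = (0, 0, 0, 0, 0)ᵀ = 0. ✓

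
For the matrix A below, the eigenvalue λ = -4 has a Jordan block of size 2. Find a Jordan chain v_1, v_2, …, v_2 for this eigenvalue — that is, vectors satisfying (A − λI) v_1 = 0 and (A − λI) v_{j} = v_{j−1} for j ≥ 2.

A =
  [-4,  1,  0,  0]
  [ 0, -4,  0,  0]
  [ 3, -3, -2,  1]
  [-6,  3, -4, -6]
A Jordan chain for λ = -4 of length 2:
v_1 = (0, 0, 3, -6)ᵀ
v_2 = (1, 0, 0, 0)ᵀ

Let N = A − (-4)·I. We want v_2 with N^2 v_2 = 0 but N^1 v_2 ≠ 0; then v_{j-1} := N · v_j for j = 2, …, 2.

Pick v_2 = (1, 0, 0, 0)ᵀ.
Then v_1 = N · v_2 = (0, 0, 3, -6)ᵀ.

Sanity check: (A − (-4)·I) v_1 = (0, 0, 0, 0)ᵀ = 0. ✓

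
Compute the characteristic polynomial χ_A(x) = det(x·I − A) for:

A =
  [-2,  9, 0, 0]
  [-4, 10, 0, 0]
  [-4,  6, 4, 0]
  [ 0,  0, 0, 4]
x^4 - 16*x^3 + 96*x^2 - 256*x + 256

Expanding det(x·I − A) (e.g. by cofactor expansion or by noting that A is similar to its Jordan form J, which has the same characteristic polynomial as A) gives
  χ_A(x) = x^4 - 16*x^3 + 96*x^2 - 256*x + 256
which factors as (x - 4)^4. The eigenvalues (with algebraic multiplicities) are λ = 4 with multiplicity 4.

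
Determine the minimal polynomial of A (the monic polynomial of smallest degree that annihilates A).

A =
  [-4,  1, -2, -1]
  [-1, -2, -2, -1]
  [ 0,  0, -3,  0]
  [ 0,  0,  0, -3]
x^2 + 6*x + 9

The characteristic polynomial is χ_A(x) = (x + 3)^4, so the eigenvalues are known. The minimal polynomial is
  m_A(x) = Π_λ (x − λ)^{k_λ}
where k_λ is the size of the *largest* Jordan block for λ (equivalently, the smallest k with (A − λI)^k v = 0 for every generalised eigenvector v of λ).

  λ = -3: largest Jordan block has size 2, contributing (x + 3)^2

So m_A(x) = (x + 3)^2 = x^2 + 6*x + 9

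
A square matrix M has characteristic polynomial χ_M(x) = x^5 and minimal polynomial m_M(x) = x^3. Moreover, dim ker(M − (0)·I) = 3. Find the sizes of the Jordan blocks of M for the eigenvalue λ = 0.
Block sizes for λ = 0: [3, 1, 1]

Step 1 — from the characteristic polynomial, algebraic multiplicity of λ = 0 is 5. From dim ker(M − (0)·I) = 3, there are exactly 3 Jordan blocks for λ = 0.
Step 2 — from the minimal polynomial, the factor (x − 0)^3 tells us the largest block for λ = 0 has size 3.
Step 3 — with total size 5, 3 blocks, and largest block 3, the block sizes (in nonincreasing order) are [3, 1, 1].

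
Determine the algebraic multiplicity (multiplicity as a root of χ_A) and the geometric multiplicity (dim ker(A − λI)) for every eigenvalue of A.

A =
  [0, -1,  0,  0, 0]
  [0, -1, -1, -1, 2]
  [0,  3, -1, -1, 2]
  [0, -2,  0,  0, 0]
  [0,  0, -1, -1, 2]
λ = 0: alg = 5, geom = 3

Step 1 — factor the characteristic polynomial to read off the algebraic multiplicities:
  χ_A(x) = x^5

Step 2 — compute geometric multiplicities via the rank-nullity identity g(λ) = n − rank(A − λI):
  rank(A − (0)·I) = 2, so dim ker(A − (0)·I) = n − 2 = 3

Summary:
  λ = 0: algebraic multiplicity = 5, geometric multiplicity = 3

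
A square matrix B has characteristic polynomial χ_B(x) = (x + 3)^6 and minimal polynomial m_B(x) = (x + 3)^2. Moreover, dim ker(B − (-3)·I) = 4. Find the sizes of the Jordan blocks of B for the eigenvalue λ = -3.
Block sizes for λ = -3: [2, 2, 1, 1]

Step 1 — from the characteristic polynomial, algebraic multiplicity of λ = -3 is 6. From dim ker(B − (-3)·I) = 4, there are exactly 4 Jordan blocks for λ = -3.
Step 2 — from the minimal polynomial, the factor (x + 3)^2 tells us the largest block for λ = -3 has size 2.
Step 3 — with total size 6, 4 blocks, and largest block 2, the block sizes (in nonincreasing order) are [2, 2, 1, 1].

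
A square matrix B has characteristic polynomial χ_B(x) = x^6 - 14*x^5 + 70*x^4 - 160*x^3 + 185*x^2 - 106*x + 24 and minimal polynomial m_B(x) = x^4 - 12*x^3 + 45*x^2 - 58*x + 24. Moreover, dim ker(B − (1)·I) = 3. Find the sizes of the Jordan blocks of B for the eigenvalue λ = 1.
Block sizes for λ = 1: [2, 1, 1]

Step 1 — from the characteristic polynomial, algebraic multiplicity of λ = 1 is 4. From dim ker(B − (1)·I) = 3, there are exactly 3 Jordan blocks for λ = 1.
Step 2 — from the minimal polynomial, the factor (x − 1)^2 tells us the largest block for λ = 1 has size 2.
Step 3 — with total size 4, 3 blocks, and largest block 2, the block sizes (in nonincreasing order) are [2, 1, 1].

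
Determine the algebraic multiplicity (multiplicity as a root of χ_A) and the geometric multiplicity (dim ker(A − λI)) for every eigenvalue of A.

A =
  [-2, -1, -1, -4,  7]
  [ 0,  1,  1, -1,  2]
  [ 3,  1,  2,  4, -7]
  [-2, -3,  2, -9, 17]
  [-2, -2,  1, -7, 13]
λ = 1: alg = 5, geom = 2

Step 1 — factor the characteristic polynomial to read off the algebraic multiplicities:
  χ_A(x) = (x - 1)^5

Step 2 — compute geometric multiplicities via the rank-nullity identity g(λ) = n − rank(A − λI):
  rank(A − (1)·I) = 3, so dim ker(A − (1)·I) = n − 3 = 2

Summary:
  λ = 1: algebraic multiplicity = 5, geometric multiplicity = 2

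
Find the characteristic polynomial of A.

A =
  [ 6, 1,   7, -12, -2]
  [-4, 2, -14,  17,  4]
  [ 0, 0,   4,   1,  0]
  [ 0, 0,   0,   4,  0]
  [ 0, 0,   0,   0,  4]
x^5 - 20*x^4 + 160*x^3 - 640*x^2 + 1280*x - 1024

Expanding det(x·I − A) (e.g. by cofactor expansion or by noting that A is similar to its Jordan form J, which has the same characteristic polynomial as A) gives
  χ_A(x) = x^5 - 20*x^4 + 160*x^3 - 640*x^2 + 1280*x - 1024
which factors as (x - 4)^5. The eigenvalues (with algebraic multiplicities) are λ = 4 with multiplicity 5.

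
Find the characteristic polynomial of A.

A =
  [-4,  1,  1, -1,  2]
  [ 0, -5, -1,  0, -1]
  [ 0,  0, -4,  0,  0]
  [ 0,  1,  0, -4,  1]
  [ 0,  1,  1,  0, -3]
x^5 + 20*x^4 + 160*x^3 + 640*x^2 + 1280*x + 1024

Expanding det(x·I − A) (e.g. by cofactor expansion or by noting that A is similar to its Jordan form J, which has the same characteristic polynomial as A) gives
  χ_A(x) = x^5 + 20*x^4 + 160*x^3 + 640*x^2 + 1280*x + 1024
which factors as (x + 4)^5. The eigenvalues (with algebraic multiplicities) are λ = -4 with multiplicity 5.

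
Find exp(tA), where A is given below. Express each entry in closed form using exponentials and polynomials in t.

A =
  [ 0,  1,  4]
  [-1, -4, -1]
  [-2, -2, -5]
e^{tA} =
  [3*t*exp(-3*t) + exp(-3*t), -3*t^2*exp(-3*t) + t*exp(-3*t), 3*t^2*exp(-3*t)/2 + 4*t*exp(-3*t)]
  [-t*exp(-3*t), t^2*exp(-3*t) - t*exp(-3*t) + exp(-3*t), -t^2*exp(-3*t)/2 - t*exp(-3*t)]
  [-2*t*exp(-3*t), 2*t^2*exp(-3*t) - 2*t*exp(-3*t), -t^2*exp(-3*t) - 2*t*exp(-3*t) + exp(-3*t)]

Strategy: write A = P · J · P⁻¹ where J is a Jordan canonical form, so e^{tA} = P · e^{tJ} · P⁻¹, and e^{tJ} can be computed block-by-block.

A has Jordan form
J =
  [-3,  1,  0]
  [ 0, -3,  1]
  [ 0,  0, -3]
(up to reordering of blocks).

Per-block formulas:
  For a 3×3 Jordan block J_3(-3): exp(t · J_3(-3)) = e^(-3t)·(I + t·N + (t^2/2)·N^2), where N is the 3×3 nilpotent shift.

After assembling e^{tJ} and conjugating by P, we get:

e^{tA} =
  [3*t*exp(-3*t) + exp(-3*t), -3*t^2*exp(-3*t) + t*exp(-3*t), 3*t^2*exp(-3*t)/2 + 4*t*exp(-3*t)]
  [-t*exp(-3*t), t^2*exp(-3*t) - t*exp(-3*t) + exp(-3*t), -t^2*exp(-3*t)/2 - t*exp(-3*t)]
  [-2*t*exp(-3*t), 2*t^2*exp(-3*t) - 2*t*exp(-3*t), -t^2*exp(-3*t) - 2*t*exp(-3*t) + exp(-3*t)]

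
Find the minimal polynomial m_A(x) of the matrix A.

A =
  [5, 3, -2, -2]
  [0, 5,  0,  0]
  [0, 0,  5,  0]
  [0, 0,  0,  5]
x^2 - 10*x + 25

The characteristic polynomial is χ_A(x) = (x - 5)^4, so the eigenvalues are known. The minimal polynomial is
  m_A(x) = Π_λ (x − λ)^{k_λ}
where k_λ is the size of the *largest* Jordan block for λ (equivalently, the smallest k with (A − λI)^k v = 0 for every generalised eigenvector v of λ).

  λ = 5: largest Jordan block has size 2, contributing (x − 5)^2

So m_A(x) = (x - 5)^2 = x^2 - 10*x + 25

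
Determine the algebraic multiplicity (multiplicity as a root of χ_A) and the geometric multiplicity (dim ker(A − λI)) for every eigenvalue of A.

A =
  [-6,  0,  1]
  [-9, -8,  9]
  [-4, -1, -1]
λ = -5: alg = 3, geom = 1

Step 1 — factor the characteristic polynomial to read off the algebraic multiplicities:
  χ_A(x) = (x + 5)^3

Step 2 — compute geometric multiplicities via the rank-nullity identity g(λ) = n − rank(A − λI):
  rank(A − (-5)·I) = 2, so dim ker(A − (-5)·I) = n − 2 = 1

Summary:
  λ = -5: algebraic multiplicity = 3, geometric multiplicity = 1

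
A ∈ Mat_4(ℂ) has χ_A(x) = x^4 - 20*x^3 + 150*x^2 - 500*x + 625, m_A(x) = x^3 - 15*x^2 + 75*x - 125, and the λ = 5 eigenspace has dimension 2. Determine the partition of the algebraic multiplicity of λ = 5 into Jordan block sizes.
Block sizes for λ = 5: [3, 1]

Step 1 — from the characteristic polynomial, algebraic multiplicity of λ = 5 is 4. From dim ker(A − (5)·I) = 2, there are exactly 2 Jordan blocks for λ = 5.
Step 2 — from the minimal polynomial, the factor (x − 5)^3 tells us the largest block for λ = 5 has size 3.
Step 3 — with total size 4, 2 blocks, and largest block 3, the block sizes (in nonincreasing order) are [3, 1].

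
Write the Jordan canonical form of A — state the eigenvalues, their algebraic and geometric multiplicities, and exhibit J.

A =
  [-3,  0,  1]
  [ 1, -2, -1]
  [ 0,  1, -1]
J_3(-2)

The characteristic polynomial is
  det(x·I − A) = x^3 + 6*x^2 + 12*x + 8 = (x + 2)^3

Eigenvalues and multiplicities (the geometric multiplicity of λ is n − rank(A − λI), which equals the number of Jordan blocks for λ):
  λ = -2: algebraic multiplicity = 3, geometric multiplicity = 1

Determining the block sizes for each eigenvalue:
  λ = -2: one block (gm = 1), so the single block has size am = 3 → block sizes [3]

Assembling the blocks gives a Jordan form
J =
  [-2,  1,  0]
  [ 0, -2,  1]
  [ 0,  0, -2]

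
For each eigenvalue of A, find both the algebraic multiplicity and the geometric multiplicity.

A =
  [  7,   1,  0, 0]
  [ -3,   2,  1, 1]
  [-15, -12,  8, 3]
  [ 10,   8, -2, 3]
λ = 5: alg = 4, geom = 2

Step 1 — factor the characteristic polynomial to read off the algebraic multiplicities:
  χ_A(x) = (x - 5)^4

Step 2 — compute geometric multiplicities via the rank-nullity identity g(λ) = n − rank(A − λI):
  rank(A − (5)·I) = 2, so dim ker(A − (5)·I) = n − 2 = 2

Summary:
  λ = 5: algebraic multiplicity = 4, geometric multiplicity = 2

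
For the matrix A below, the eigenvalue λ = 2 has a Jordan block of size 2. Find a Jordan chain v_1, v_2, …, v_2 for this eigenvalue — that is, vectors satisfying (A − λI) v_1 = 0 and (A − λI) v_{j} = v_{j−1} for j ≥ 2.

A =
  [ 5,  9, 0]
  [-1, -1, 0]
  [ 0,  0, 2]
A Jordan chain for λ = 2 of length 2:
v_1 = (3, -1, 0)ᵀ
v_2 = (1, 0, 0)ᵀ

Let N = A − (2)·I. We want v_2 with N^2 v_2 = 0 but N^1 v_2 ≠ 0; then v_{j-1} := N · v_j for j = 2, …, 2.

Pick v_2 = (1, 0, 0)ᵀ.
Then v_1 = N · v_2 = (3, -1, 0)ᵀ.

Sanity check: (A − (2)·I) v_1 = (0, 0, 0)ᵀ = 0. ✓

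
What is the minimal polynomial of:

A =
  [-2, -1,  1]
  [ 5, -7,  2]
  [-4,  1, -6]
x^3 + 15*x^2 + 75*x + 125

The characteristic polynomial is χ_A(x) = (x + 5)^3, so the eigenvalues are known. The minimal polynomial is
  m_A(x) = Π_λ (x − λ)^{k_λ}
where k_λ is the size of the *largest* Jordan block for λ (equivalently, the smallest k with (A − λI)^k v = 0 for every generalised eigenvector v of λ).

  λ = -5: largest Jordan block has size 3, contributing (x + 5)^3

So m_A(x) = (x + 5)^3 = x^3 + 15*x^2 + 75*x + 125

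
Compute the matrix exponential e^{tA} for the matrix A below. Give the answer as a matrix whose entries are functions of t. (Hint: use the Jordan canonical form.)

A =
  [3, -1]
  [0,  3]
e^{tA} =
  [exp(3*t), -t*exp(3*t)]
  [0, exp(3*t)]

Strategy: write A = P · J · P⁻¹ where J is a Jordan canonical form, so e^{tA} = P · e^{tJ} · P⁻¹, and e^{tJ} can be computed block-by-block.

A has Jordan form
J =
  [3, 1]
  [0, 3]
(up to reordering of blocks).

Per-block formulas:
  For a 2×2 Jordan block J_2(3): exp(t · J_2(3)) = e^(3t)·(I + t·N), where N is the 2×2 nilpotent shift.

After assembling e^{tJ} and conjugating by P, we get:

e^{tA} =
  [exp(3*t), -t*exp(3*t)]
  [0, exp(3*t)]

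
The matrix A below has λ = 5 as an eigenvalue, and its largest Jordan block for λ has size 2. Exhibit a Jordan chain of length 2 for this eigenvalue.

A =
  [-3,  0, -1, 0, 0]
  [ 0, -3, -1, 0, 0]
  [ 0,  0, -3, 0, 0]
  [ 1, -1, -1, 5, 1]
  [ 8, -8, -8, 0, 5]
A Jordan chain for λ = 5 of length 2:
v_1 = (0, 0, 0, 1, 0)ᵀ
v_2 = (0, 0, 0, 0, 1)ᵀ

Let N = A − (5)·I. We want v_2 with N^2 v_2 = 0 but N^1 v_2 ≠ 0; then v_{j-1} := N · v_j for j = 2, …, 2.

Pick v_2 = (0, 0, 0, 0, 1)ᵀ.
Then v_1 = N · v_2 = (0, 0, 0, 1, 0)ᵀ.

Sanity check: (A − (5)·I) v_1 = (0, 0, 0, 0, 0)ᵀ = 0. ✓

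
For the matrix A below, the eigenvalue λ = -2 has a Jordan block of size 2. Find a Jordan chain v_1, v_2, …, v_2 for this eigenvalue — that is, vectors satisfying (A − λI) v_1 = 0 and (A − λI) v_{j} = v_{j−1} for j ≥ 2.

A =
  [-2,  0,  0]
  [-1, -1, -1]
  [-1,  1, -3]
A Jordan chain for λ = -2 of length 2:
v_1 = (0, -1, -1)ᵀ
v_2 = (1, 0, 0)ᵀ

Let N = A − (-2)·I. We want v_2 with N^2 v_2 = 0 but N^1 v_2 ≠ 0; then v_{j-1} := N · v_j for j = 2, …, 2.

Pick v_2 = (1, 0, 0)ᵀ.
Then v_1 = N · v_2 = (0, -1, -1)ᵀ.

Sanity check: (A − (-2)·I) v_1 = (0, 0, 0)ᵀ = 0. ✓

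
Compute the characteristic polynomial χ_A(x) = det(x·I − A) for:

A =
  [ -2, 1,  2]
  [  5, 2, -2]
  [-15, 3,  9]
x^3 - 9*x^2 + 27*x - 27

Expanding det(x·I − A) (e.g. by cofactor expansion or by noting that A is similar to its Jordan form J, which has the same characteristic polynomial as A) gives
  χ_A(x) = x^3 - 9*x^2 + 27*x - 27
which factors as (x - 3)^3. The eigenvalues (with algebraic multiplicities) are λ = 3 with multiplicity 3.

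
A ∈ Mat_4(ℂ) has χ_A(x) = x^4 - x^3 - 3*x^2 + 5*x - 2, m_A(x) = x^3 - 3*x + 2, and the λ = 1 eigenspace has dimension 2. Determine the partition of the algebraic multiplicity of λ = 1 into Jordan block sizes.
Block sizes for λ = 1: [2, 1]

Step 1 — from the characteristic polynomial, algebraic multiplicity of λ = 1 is 3. From dim ker(A − (1)·I) = 2, there are exactly 2 Jordan blocks for λ = 1.
Step 2 — from the minimal polynomial, the factor (x − 1)^2 tells us the largest block for λ = 1 has size 2.
Step 3 — with total size 3, 2 blocks, and largest block 2, the block sizes (in nonincreasing order) are [2, 1].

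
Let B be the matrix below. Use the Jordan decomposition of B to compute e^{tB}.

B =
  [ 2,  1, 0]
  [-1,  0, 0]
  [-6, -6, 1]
e^{tB} =
  [t*exp(t) + exp(t), t*exp(t), 0]
  [-t*exp(t), -t*exp(t) + exp(t), 0]
  [-6*t*exp(t), -6*t*exp(t), exp(t)]

Strategy: write B = P · J · P⁻¹ where J is a Jordan canonical form, so e^{tB} = P · e^{tJ} · P⁻¹, and e^{tJ} can be computed block-by-block.

B has Jordan form
J =
  [1, 1, 0]
  [0, 1, 0]
  [0, 0, 1]
(up to reordering of blocks).

Per-block formulas:
  For a 1×1 block at λ = 1: exp(t · [1]) = [e^(1t)].
  For a 2×2 Jordan block J_2(1): exp(t · J_2(1)) = e^(1t)·(I + t·N), where N is the 2×2 nilpotent shift.

After assembling e^{tJ} and conjugating by P, we get:

e^{tB} =
  [t*exp(t) + exp(t), t*exp(t), 0]
  [-t*exp(t), -t*exp(t) + exp(t), 0]
  [-6*t*exp(t), -6*t*exp(t), exp(t)]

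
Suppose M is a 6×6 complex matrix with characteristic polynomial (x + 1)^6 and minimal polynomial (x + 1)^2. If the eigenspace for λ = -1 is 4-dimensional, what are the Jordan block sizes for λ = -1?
Block sizes for λ = -1: [2, 2, 1, 1]

Step 1 — from the characteristic polynomial, algebraic multiplicity of λ = -1 is 6. From dim ker(M − (-1)·I) = 4, there are exactly 4 Jordan blocks for λ = -1.
Step 2 — from the minimal polynomial, the factor (x + 1)^2 tells us the largest block for λ = -1 has size 2.
Step 3 — with total size 6, 4 blocks, and largest block 2, the block sizes (in nonincreasing order) are [2, 2, 1, 1].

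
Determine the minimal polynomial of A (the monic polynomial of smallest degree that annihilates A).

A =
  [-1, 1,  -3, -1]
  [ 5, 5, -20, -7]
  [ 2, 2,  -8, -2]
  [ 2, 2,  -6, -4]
x^3 + 6*x^2 + 12*x + 8

The characteristic polynomial is χ_A(x) = (x + 2)^4, so the eigenvalues are known. The minimal polynomial is
  m_A(x) = Π_λ (x − λ)^{k_λ}
where k_λ is the size of the *largest* Jordan block for λ (equivalently, the smallest k with (A − λI)^k v = 0 for every generalised eigenvector v of λ).

  λ = -2: largest Jordan block has size 3, contributing (x + 2)^3

So m_A(x) = (x + 2)^3 = x^3 + 6*x^2 + 12*x + 8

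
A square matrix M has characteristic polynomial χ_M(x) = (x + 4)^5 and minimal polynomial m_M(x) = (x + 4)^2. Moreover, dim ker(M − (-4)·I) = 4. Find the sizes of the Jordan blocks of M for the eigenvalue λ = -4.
Block sizes for λ = -4: [2, 1, 1, 1]

Step 1 — from the characteristic polynomial, algebraic multiplicity of λ = -4 is 5. From dim ker(M − (-4)·I) = 4, there are exactly 4 Jordan blocks for λ = -4.
Step 2 — from the minimal polynomial, the factor (x + 4)^2 tells us the largest block for λ = -4 has size 2.
Step 3 — with total size 5, 4 blocks, and largest block 2, the block sizes (in nonincreasing order) are [2, 1, 1, 1].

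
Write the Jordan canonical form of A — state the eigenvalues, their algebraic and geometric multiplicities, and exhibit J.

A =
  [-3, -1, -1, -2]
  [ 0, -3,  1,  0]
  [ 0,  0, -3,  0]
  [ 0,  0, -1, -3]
J_3(-3) ⊕ J_1(-3)

The characteristic polynomial is
  det(x·I − A) = x^4 + 12*x^3 + 54*x^2 + 108*x + 81 = (x + 3)^4

Eigenvalues and multiplicities (the geometric multiplicity of λ is n − rank(A − λI), which equals the number of Jordan blocks for λ):
  λ = -3: algebraic multiplicity = 4, geometric multiplicity = 2

Determining the block sizes for each eigenvalue:
  λ = -3: with am = 4 and gm = 2, the partition is not yet determined (e.g. several partitions of 4 into 2 parts exist). Let N = A − (-3)·I. Computing rank(N^1) = 2, rank(N^2) = 1, rank(N^3) = 0; the number of blocks of size ≥ j is rank(N^{j−1}) − rank(N^j), giving [2, 1, 1]. So we have 1 block(s) of size 3, 1 block(s) of size 1 → block sizes [3, 1]

Assembling the blocks gives a Jordan form
J =
  [-3,  1,  0,  0]
  [ 0, -3,  1,  0]
  [ 0,  0, -3,  0]
  [ 0,  0,  0, -3]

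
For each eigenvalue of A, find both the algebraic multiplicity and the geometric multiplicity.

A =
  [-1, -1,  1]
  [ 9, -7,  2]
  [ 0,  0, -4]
λ = -4: alg = 3, geom = 1

Step 1 — factor the characteristic polynomial to read off the algebraic multiplicities:
  χ_A(x) = (x + 4)^3

Step 2 — compute geometric multiplicities via the rank-nullity identity g(λ) = n − rank(A − λI):
  rank(A − (-4)·I) = 2, so dim ker(A − (-4)·I) = n − 2 = 1

Summary:
  λ = -4: algebraic multiplicity = 3, geometric multiplicity = 1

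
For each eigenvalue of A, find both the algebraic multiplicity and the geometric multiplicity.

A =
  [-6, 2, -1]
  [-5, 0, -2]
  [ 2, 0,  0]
λ = -2: alg = 3, geom = 1

Step 1 — factor the characteristic polynomial to read off the algebraic multiplicities:
  χ_A(x) = (x + 2)^3

Step 2 — compute geometric multiplicities via the rank-nullity identity g(λ) = n − rank(A − λI):
  rank(A − (-2)·I) = 2, so dim ker(A − (-2)·I) = n − 2 = 1

Summary:
  λ = -2: algebraic multiplicity = 3, geometric multiplicity = 1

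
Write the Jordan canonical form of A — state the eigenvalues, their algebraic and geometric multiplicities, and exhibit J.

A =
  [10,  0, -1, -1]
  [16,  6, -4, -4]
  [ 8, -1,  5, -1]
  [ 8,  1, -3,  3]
J_2(6) ⊕ J_2(6)

The characteristic polynomial is
  det(x·I − A) = x^4 - 24*x^3 + 216*x^2 - 864*x + 1296 = (x - 6)^4

Eigenvalues and multiplicities (the geometric multiplicity of λ is n − rank(A − λI), which equals the number of Jordan blocks for λ):
  λ = 6: algebraic multiplicity = 4, geometric multiplicity = 2

Determining the block sizes for each eigenvalue:
  λ = 6: with am = 4 and gm = 2, the partition is not yet determined (e.g. several partitions of 4 into 2 parts exist). Let N = A − (6)·I. Computing rank(N^1) = 2, rank(N^2) = 0; the number of blocks of size ≥ j is rank(N^{j−1}) − rank(N^j), giving [2, 2]. So we have 2 block(s) of size 2 → block sizes [2, 2]

Assembling the blocks gives a Jordan form
J =
  [6, 1, 0, 0]
  [0, 6, 0, 0]
  [0, 0, 6, 1]
  [0, 0, 0, 6]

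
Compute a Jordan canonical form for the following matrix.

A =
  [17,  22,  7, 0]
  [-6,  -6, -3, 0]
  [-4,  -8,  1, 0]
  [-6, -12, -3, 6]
J_2(3) ⊕ J_1(6) ⊕ J_1(6)

The characteristic polynomial is
  det(x·I − A) = x^4 - 18*x^3 + 117*x^2 - 324*x + 324 = (x - 6)^2*(x - 3)^2

Eigenvalues and multiplicities (the geometric multiplicity of λ is n − rank(A − λI), which equals the number of Jordan blocks for λ):
  λ = 3: algebraic multiplicity = 2, geometric multiplicity = 1
  λ = 6: algebraic multiplicity = 2, geometric multiplicity = 2

Determining the block sizes for each eigenvalue:
  λ = 3: one block (gm = 1), so the single block has size am = 2 → block sizes [2]
  λ = 6: gm = am = 2, so every block has size 1 → block sizes [1, 1]

Assembling the blocks gives a Jordan form
J =
  [3, 1, 0, 0]
  [0, 3, 0, 0]
  [0, 0, 6, 0]
  [0, 0, 0, 6]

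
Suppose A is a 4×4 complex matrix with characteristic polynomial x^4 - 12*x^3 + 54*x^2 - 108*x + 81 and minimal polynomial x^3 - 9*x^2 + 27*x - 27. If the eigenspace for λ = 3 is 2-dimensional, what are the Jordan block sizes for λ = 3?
Block sizes for λ = 3: [3, 1]

Step 1 — from the characteristic polynomial, algebraic multiplicity of λ = 3 is 4. From dim ker(A − (3)·I) = 2, there are exactly 2 Jordan blocks for λ = 3.
Step 2 — from the minimal polynomial, the factor (x − 3)^3 tells us the largest block for λ = 3 has size 3.
Step 3 — with total size 4, 2 blocks, and largest block 3, the block sizes (in nonincreasing order) are [3, 1].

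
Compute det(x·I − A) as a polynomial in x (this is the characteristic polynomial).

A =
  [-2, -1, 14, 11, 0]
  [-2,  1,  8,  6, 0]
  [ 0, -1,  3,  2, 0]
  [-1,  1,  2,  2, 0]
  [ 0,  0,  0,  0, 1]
x^5 - 5*x^4 + 10*x^3 - 10*x^2 + 5*x - 1

Expanding det(x·I − A) (e.g. by cofactor expansion or by noting that A is similar to its Jordan form J, which has the same characteristic polynomial as A) gives
  χ_A(x) = x^5 - 5*x^4 + 10*x^3 - 10*x^2 + 5*x - 1
which factors as (x - 1)^5. The eigenvalues (with algebraic multiplicities) are λ = 1 with multiplicity 5.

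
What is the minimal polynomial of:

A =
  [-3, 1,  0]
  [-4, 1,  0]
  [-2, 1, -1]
x^2 + 2*x + 1

The characteristic polynomial is χ_A(x) = (x + 1)^3, so the eigenvalues are known. The minimal polynomial is
  m_A(x) = Π_λ (x − λ)^{k_λ}
where k_λ is the size of the *largest* Jordan block for λ (equivalently, the smallest k with (A − λI)^k v = 0 for every generalised eigenvector v of λ).

  λ = -1: largest Jordan block has size 2, contributing (x + 1)^2

So m_A(x) = (x + 1)^2 = x^2 + 2*x + 1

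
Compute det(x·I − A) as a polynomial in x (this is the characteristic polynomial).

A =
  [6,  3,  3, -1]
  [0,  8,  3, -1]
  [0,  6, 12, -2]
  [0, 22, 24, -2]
x^4 - 24*x^3 + 216*x^2 - 864*x + 1296

Expanding det(x·I − A) (e.g. by cofactor expansion or by noting that A is similar to its Jordan form J, which has the same characteristic polynomial as A) gives
  χ_A(x) = x^4 - 24*x^3 + 216*x^2 - 864*x + 1296
which factors as (x - 6)^4. The eigenvalues (with algebraic multiplicities) are λ = 6 with multiplicity 4.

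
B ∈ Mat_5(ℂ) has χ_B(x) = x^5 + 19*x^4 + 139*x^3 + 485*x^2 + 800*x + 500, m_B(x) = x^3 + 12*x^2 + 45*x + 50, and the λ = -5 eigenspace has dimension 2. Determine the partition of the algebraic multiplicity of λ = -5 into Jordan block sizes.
Block sizes for λ = -5: [2, 1]

Step 1 — from the characteristic polynomial, algebraic multiplicity of λ = -5 is 3. From dim ker(B − (-5)·I) = 2, there are exactly 2 Jordan blocks for λ = -5.
Step 2 — from the minimal polynomial, the factor (x + 5)^2 tells us the largest block for λ = -5 has size 2.
Step 3 — with total size 3, 2 blocks, and largest block 2, the block sizes (in nonincreasing order) are [2, 1].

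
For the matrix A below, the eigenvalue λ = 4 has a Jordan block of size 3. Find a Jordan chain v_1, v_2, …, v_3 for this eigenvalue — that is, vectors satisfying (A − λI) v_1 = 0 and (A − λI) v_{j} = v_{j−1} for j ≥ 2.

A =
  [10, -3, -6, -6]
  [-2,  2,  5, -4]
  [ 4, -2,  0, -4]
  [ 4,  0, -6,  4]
A Jordan chain for λ = 4 of length 3:
v_1 = (-6, -4, -4, 0)ᵀ
v_2 = (6, -2, 4, 4)ᵀ
v_3 = (1, 0, 0, 0)ᵀ

Let N = A − (4)·I. We want v_3 with N^3 v_3 = 0 but N^2 v_3 ≠ 0; then v_{j-1} := N · v_j for j = 3, …, 2.

Pick v_3 = (1, 0, 0, 0)ᵀ.
Then v_2 = N · v_3 = (6, -2, 4, 4)ᵀ.
Then v_1 = N · v_2 = (-6, -4, -4, 0)ᵀ.

Sanity check: (A − (4)·I) v_1 = (0, 0, 0, 0)ᵀ = 0. ✓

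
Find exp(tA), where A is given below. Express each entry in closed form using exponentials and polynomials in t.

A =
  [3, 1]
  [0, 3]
e^{tA} =
  [exp(3*t), t*exp(3*t)]
  [0, exp(3*t)]

Strategy: write A = P · J · P⁻¹ where J is a Jordan canonical form, so e^{tA} = P · e^{tJ} · P⁻¹, and e^{tJ} can be computed block-by-block.

A has Jordan form
J =
  [3, 1]
  [0, 3]
(up to reordering of blocks).

Per-block formulas:
  For a 2×2 Jordan block J_2(3): exp(t · J_2(3)) = e^(3t)·(I + t·N), where N is the 2×2 nilpotent shift.

After assembling e^{tJ} and conjugating by P, we get:

e^{tA} =
  [exp(3*t), t*exp(3*t)]
  [0, exp(3*t)]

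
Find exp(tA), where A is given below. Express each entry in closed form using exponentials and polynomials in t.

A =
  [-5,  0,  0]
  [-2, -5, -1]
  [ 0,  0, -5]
e^{tA} =
  [exp(-5*t), 0, 0]
  [-2*t*exp(-5*t), exp(-5*t), -t*exp(-5*t)]
  [0, 0, exp(-5*t)]

Strategy: write A = P · J · P⁻¹ where J is a Jordan canonical form, so e^{tA} = P · e^{tJ} · P⁻¹, and e^{tJ} can be computed block-by-block.

A has Jordan form
J =
  [-5,  1,  0]
  [ 0, -5,  0]
  [ 0,  0, -5]
(up to reordering of blocks).

Per-block formulas:
  For a 2×2 Jordan block J_2(-5): exp(t · J_2(-5)) = e^(-5t)·(I + t·N), where N is the 2×2 nilpotent shift.
  For a 1×1 block at λ = -5: exp(t · [-5]) = [e^(-5t)].

After assembling e^{tJ} and conjugating by P, we get:

e^{tA} =
  [exp(-5*t), 0, 0]
  [-2*t*exp(-5*t), exp(-5*t), -t*exp(-5*t)]
  [0, 0, exp(-5*t)]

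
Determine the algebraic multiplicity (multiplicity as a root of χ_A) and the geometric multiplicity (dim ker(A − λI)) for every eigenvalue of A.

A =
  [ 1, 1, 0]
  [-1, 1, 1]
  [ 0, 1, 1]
λ = 1: alg = 3, geom = 1

Step 1 — factor the characteristic polynomial to read off the algebraic multiplicities:
  χ_A(x) = (x - 1)^3

Step 2 — compute geometric multiplicities via the rank-nullity identity g(λ) = n − rank(A − λI):
  rank(A − (1)·I) = 2, so dim ker(A − (1)·I) = n − 2 = 1

Summary:
  λ = 1: algebraic multiplicity = 3, geometric multiplicity = 1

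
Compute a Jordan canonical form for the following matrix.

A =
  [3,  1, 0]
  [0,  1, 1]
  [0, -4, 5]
J_3(3)

The characteristic polynomial is
  det(x·I − A) = x^3 - 9*x^2 + 27*x - 27 = (x - 3)^3

Eigenvalues and multiplicities (the geometric multiplicity of λ is n − rank(A − λI), which equals the number of Jordan blocks for λ):
  λ = 3: algebraic multiplicity = 3, geometric multiplicity = 1

Determining the block sizes for each eigenvalue:
  λ = 3: one block (gm = 1), so the single block has size am = 3 → block sizes [3]

Assembling the blocks gives a Jordan form
J =
  [3, 1, 0]
  [0, 3, 1]
  [0, 0, 3]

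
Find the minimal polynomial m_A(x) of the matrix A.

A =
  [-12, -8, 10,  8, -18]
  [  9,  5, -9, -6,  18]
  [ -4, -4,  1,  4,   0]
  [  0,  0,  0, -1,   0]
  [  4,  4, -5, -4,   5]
x^4 + x^3 - 21*x^2 - 41*x - 20

The characteristic polynomial is χ_A(x) = (x - 5)*(x + 1)^3*(x + 4), so the eigenvalues are known. The minimal polynomial is
  m_A(x) = Π_λ (x − λ)^{k_λ}
where k_λ is the size of the *largest* Jordan block for λ (equivalently, the smallest k with (A − λI)^k v = 0 for every generalised eigenvector v of λ).

  λ = -4: largest Jordan block has size 1, contributing (x + 4)
  λ = -1: largest Jordan block has size 2, contributing (x + 1)^2
  λ = 5: largest Jordan block has size 1, contributing (x − 5)

So m_A(x) = (x - 5)*(x + 1)^2*(x + 4) = x^4 + x^3 - 21*x^2 - 41*x - 20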